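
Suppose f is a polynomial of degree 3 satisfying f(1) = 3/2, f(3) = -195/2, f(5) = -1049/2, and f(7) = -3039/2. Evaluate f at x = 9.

-6645/2

Using the Lagrange interpolation formula with nodes 1, 3, 5, 7:
  L_0(x) = (x - 3)(x - 5)(x - 7) / -48
  L_1(x) = (x - 1)(x - 5)(x - 7) / 16
  L_2(x) = (x - 1)(x - 3)(x - 7) / -16
  L_3(x) = (x - 1)(x - 3)(x - 5) / 48
Then f(x) = 3/2·L_0(x) - 195/2·L_1(x) - 1049/2·L_2(x) - 3039/2·L_3(x).
Expanding and collecting terms gives f(x) = -5x^3 + 4x^2 - (1/2)x + 3.
Evaluating at x = 9: f(9) = -6645/2.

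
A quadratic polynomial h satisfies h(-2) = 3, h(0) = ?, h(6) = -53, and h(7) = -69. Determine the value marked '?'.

1

The 3 known points determine the degree-2 polynomial uniquely.
Write h(n) = an^2 + bn + c. Substituting each data point gives a linear system:
  4a - 2b + c = 3
  36a + 6b + c = -53
  49a + 7b + c = -69
Solving the system yields a = -1, b = -3, c = 1.
So h(n) = -n² - 3n + 1.
Then h(0) = 1.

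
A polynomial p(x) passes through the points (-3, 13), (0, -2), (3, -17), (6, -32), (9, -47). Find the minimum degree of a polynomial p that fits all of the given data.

1

Forward differences of the values at x = -3, 0, 3, 6, 9:
  p  : 13  -2  -17  -32  -47
  Δ  : -15  -15  -15  -15
  Δ^2: 0  0  0
  Δ^3: 0  0
  Δ^4: 0
The first differences are constant (-15) and nonzero, while all higher differences vanish, so the minimal degree is 1.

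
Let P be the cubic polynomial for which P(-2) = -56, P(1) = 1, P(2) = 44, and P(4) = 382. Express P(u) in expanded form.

Using the Lagrange interpolation formula with nodes -2, 1, 2, 4:
  L_0(u) = (u - 1)(u - 2)(u - 4) / -72
  L_1(u) = (u + 2)(u - 2)(u - 4) / 9
  L_2(u) = (u + 2)(u - 1)(u - 4) / -8
  L_3(u) = (u + 2)(u - 1)(u - 2) / 36
Then P(u) = -56·L_0(u) + 1·L_1(u) + 44·L_2(u) + 382·L_3(u).
Expanding and collecting terms gives P(u) = 6u³ + u - 6.
Check: P(-2) = -56. ✓

P(u) = 6u^3 + u - 6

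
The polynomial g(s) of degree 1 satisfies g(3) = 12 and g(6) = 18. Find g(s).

g(s) = 2s + 6

Using the Lagrange interpolation formula with nodes 3, 6:
  L_0(s) = (s - 6) / -3
  L_1(s) = (s - 3) / 3
Then g(s) = 12·L_0(s) + 18·L_1(s).
Expanding and collecting terms gives g(s) = 2s + 6.
Check: g(6) = 18. ✓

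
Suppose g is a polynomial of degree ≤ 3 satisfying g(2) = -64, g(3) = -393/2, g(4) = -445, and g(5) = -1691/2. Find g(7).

-4493/2

Write g(x) = ax^3 + bx^2 + cx + d. Substituting each data point gives a linear system:
  8a + 4b + 2c + d = -64
  27a + 9b + 3c + d = -393/2
  64a + 16b + 4c + d = -445
  125a + 25b + 5c + d = -1691/2
Solving the system yields a = -6, b = -4, c = 3/2, d = -3.
So g(x) = -6x^3 - 4x^2 + (3/2)x - 3.
Then g(7) = -4493/2.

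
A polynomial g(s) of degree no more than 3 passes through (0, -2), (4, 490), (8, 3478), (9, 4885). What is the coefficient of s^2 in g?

Write g(s) = as^3 + bs^2 + cs + d. Substituting each data point gives a linear system:
  d = -2
  64a + 16b + 4c + d = 490
  512a + 64b + 8c + d = 3478
  729a + 81b + 9c + d = 4885
Solving the system yields a = 6, b = 6, c = 3, d = -2.
So g(s) = 6s³ + 6s² + 3s - 2.
The coefficient of s^2 is 6.

6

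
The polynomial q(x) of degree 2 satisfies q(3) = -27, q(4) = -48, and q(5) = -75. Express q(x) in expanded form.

Write q(x) = ax^2 + bx + c. Substituting each data point gives a linear system:
  9a + 3b + c = -27
  16a + 4b + c = -48
  25a + 5b + c = -75
Solving the system yields a = -3, b = 0, c = 0.
So q(x) = -3x^2.
Check: q(4) = -48. ✓

q(x) = -3x^2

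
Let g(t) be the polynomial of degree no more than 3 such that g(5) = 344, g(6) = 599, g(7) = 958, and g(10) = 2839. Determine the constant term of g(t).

-1

Write g(t) = at^3 + bt^2 + ct + d. Substituting each data point gives a linear system:
  125a + 25b + 5c + d = 344
  216a + 36b + 6c + d = 599
  343a + 49b + 7c + d = 958
  1000a + 100b + 10c + d = 2839
Solving the system yields a = 3, b = -2, c = 4, d = -1.
So g(t) = 3t^3 - 2t^2 + 4t - 1.
The constant term is -1.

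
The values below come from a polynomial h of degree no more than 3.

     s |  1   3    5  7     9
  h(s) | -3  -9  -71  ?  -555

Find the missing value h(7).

The 4 known points determine the degree-3 polynomial uniquely.
Write h(s) = as^3 + bs^2 + cs + d. Substituting each data point gives a linear system:
  a + b + c + d = -3
  27a + 9b + 3c + d = -9
  125a + 25b + 5c + d = -71
  729a + 81b + 9c + d = -555
Solving the system yields a = -1, b = 2, c = 2, d = -6.
So h(s) = -s^3 + 2s^2 + 2s - 6.
Then h(7) = -237.

-237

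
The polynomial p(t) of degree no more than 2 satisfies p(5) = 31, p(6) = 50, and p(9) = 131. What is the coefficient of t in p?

-3

Write p(t) = at^2 + bt + c. Substituting each data point gives a linear system:
  25a + 5b + c = 31
  36a + 6b + c = 50
  81a + 9b + c = 131
Solving the system yields a = 2, b = -3, c = -4.
So p(t) = 2t^2 - 3t - 4.
The coefficient of t is -3.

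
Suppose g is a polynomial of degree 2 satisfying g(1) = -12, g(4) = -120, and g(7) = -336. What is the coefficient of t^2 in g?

Write g(t) = at^2 + bt + c. Substituting each data point gives a linear system:
  a + b + c = -12
  16a + 4b + c = -120
  49a + 7b + c = -336
Solving the system yields a = -6, b = -6, c = 0.
So g(t) = -6t^2 - 6t.
The leading coefficient is -6.

-6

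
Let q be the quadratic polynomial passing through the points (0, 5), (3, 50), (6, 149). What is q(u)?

q(u) = 3u^2 + 6u + 5

Using the Lagrange interpolation formula with nodes 0, 3, 6:
  L_0(u) = (u - 3)(u - 6) / 18
  L_1(u) = u(u - 6) / -9
  L_2(u) = u(u - 3) / 18
Then q(u) = 5·L_0(u) + 50·L_1(u) + 149·L_2(u).
Expanding and collecting terms gives q(u) = 3u^2 + 6u + 5.
Check: q(6) = 149. ✓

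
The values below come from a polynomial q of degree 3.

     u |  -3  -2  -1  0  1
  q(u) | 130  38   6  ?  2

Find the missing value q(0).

4

On equispaced nodes a degree-3 polynomial has vanishing fourth forward difference, so
  q(-3) - 4·q(-2) + 6·q(-1) - 4·q(0) + q(1) = 0.
Substituting the known values and solving for q(0):
  -4·q(0) = -16
  q(0) = 4.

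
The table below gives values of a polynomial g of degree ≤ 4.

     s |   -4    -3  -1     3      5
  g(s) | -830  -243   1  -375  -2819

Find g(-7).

-8555

Using the Lagrange interpolation formula with nodes -4, -3, -1, 3, 5:
  L_0(s) = (s + 3)(s + 1)(s - 3)(s - 5) / 189
  L_1(s) = (s + 4)(s + 1)(s - 3)(s - 5) / -96
  L_2(s) = (s + 4)(s + 3)(s - 3)(s - 5) / 144
  L_3(s) = (s + 4)(s + 3)(s + 1)(s - 5) / -336
  L_4(s) = (s + 4)(s + 3)(s + 1)(s - 3) / 864
Then g(s) = -830·L_0(s) - 243·L_1(s) + 1·L_2(s) - 375·L_3(s) - 2819·L_4(s).
Expanding and collecting terms gives g(s) = -4s⁴ - 3s³ + s² + 5s + 6.
Evaluating at s = -7: g(-7) = -8555.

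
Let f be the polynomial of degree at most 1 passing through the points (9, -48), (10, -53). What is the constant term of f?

-3

Write f(t) = at + b. Substituting each data point gives a linear system:
  9a + b = -48
  10a + b = -53
Solving the system yields a = -5, b = -3.
So f(t) = -5t - 3.
The constant term is -3.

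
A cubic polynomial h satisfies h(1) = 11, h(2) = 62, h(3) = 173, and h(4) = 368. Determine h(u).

h(u) = 4u^3 + 6u^2 + 5u - 4

Write h(u) = au^3 + bu^2 + cu + d. Substituting each data point gives a linear system:
  a + b + c + d = 11
  8a + 4b + 2c + d = 62
  27a + 9b + 3c + d = 173
  64a + 16b + 4c + d = 368
Solving the system yields a = 4, b = 6, c = 5, d = -4.
So h(u) = 4u^3 + 6u^2 + 5u - 4.
Check: h(2) = 62. ✓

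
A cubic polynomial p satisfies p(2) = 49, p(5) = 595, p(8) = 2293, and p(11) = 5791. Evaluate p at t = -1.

7

Using the Lagrange interpolation formula with nodes 2, 5, 8, 11:
  L_0(t) = (t - 5)(t - 8)(t - 11) / -162
  L_1(t) = (t - 2)(t - 8)(t - 11) / 54
  L_2(t) = (t - 2)(t - 5)(t - 11) / -54
  L_3(t) = (t - 2)(t - 5)(t - 8) / 162
Then p(t) = 49·L_0(t) + 595·L_1(t) + 2293·L_2(t) + 5791·L_3(t).
Expanding and collecting terms gives p(t) = 4t³ + 4t² - 2t + 5.
Evaluating at t = -1: p(-1) = 7.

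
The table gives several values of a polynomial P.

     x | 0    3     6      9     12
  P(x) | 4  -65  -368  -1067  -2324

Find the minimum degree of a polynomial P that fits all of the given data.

Forward differences of the values at x = 0, 3, 6, 9, 12:
  P  : 4  -65  -368  -1067  -2324
  Δ  : -69  -303  -699  -1257
  Δ^2: -234  -396  -558
  Δ^3: -162  -162
  Δ^4: 0
The third differences are constant (-162) and nonzero, while all higher differences vanish, so the minimal degree is 3.

3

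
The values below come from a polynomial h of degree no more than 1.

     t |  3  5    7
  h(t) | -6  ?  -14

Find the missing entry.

The 2 known points determine the degree-1 polynomial uniquely.
Write h(t) = at + b. Substituting each data point gives a linear system:
  3a + b = -6
  7a + b = -14
Solving the system yields a = -2, b = 0.
So h(t) = -2t.
Then h(5) = -10.

-10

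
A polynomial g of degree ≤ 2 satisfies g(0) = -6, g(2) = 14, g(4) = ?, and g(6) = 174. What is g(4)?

The 3 known points determine the degree-2 polynomial uniquely.
Write g(u) = au^2 + bu + c. Substituting each data point gives a linear system:
  c = -6
  4a + 2b + c = 14
  36a + 6b + c = 174
Solving the system yields a = 5, b = 0, c = -6.
So g(u) = 5u² - 6.
Then g(4) = 74.

74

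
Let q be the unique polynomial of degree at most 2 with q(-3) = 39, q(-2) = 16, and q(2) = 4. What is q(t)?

Write q(t) = at^2 + bt + c. Substituting each data point gives a linear system:
  9a - 3b + c = 39
  4a - 2b + c = 16
  4a + 2b + c = 4
Solving the system yields a = 4, b = -3, c = -6.
So q(t) = 4t² - 3t - 6.
Check: q(-2) = 16. ✓

q(t) = 4t^2 - 3t - 6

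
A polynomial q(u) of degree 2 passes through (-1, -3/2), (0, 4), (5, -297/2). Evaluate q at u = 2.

-21

Write q(u) = au^2 + bu + c. Substituting each data point gives a linear system:
  a - b + c = -3/2
  c = 4
  25a + 5b + c = -297/2
Solving the system yields a = -6, b = -1/2, c = 4.
So q(u) = -6u^2 - (1/2)u + 4.
Then q(2) = -21.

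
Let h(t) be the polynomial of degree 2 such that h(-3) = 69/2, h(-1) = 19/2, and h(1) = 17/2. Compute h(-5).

Using the Lagrange interpolation formula with nodes -3, -1, 1:
  L_0(t) = (t + 1)(t - 1) / 8
  L_1(t) = (t + 3)(t - 1) / -4
  L_2(t) = (t + 3)(t + 1) / 8
Then h(t) = 69/2·L_0(t) + 19/2·L_1(t) + 17/2·L_2(t).
Expanding and collecting terms gives h(t) = 3t^2 - (1/2)t + 6.
Evaluating at t = -5: h(-5) = 167/2.

167/2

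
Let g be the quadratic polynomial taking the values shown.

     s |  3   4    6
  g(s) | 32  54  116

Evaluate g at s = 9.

Using the Lagrange interpolation formula with nodes 3, 4, 6:
  L_0(s) = (s - 4)(s - 6) / 3
  L_1(s) = (s - 3)(s - 6) / -2
  L_2(s) = (s - 3)(s - 4) / 6
Then g(s) = 32·L_0(s) + 54·L_1(s) + 116·L_2(s).
Expanding and collecting terms gives g(s) = 3s^2 + s + 2.
Evaluating at s = 9: g(9) = 254.

254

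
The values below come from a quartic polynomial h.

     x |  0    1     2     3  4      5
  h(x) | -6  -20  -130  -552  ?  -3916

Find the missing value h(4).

On equispaced nodes a degree-4 polynomial has vanishing fifth forward difference, so
  - h(0) + 5·h(1) - 10·h(2) + 10·h(3) - 5·h(4) + h(5) = 0.
Substituting the known values and solving for h(4):
  -5·h(4) = 8230
  h(4) = -1646.

-1646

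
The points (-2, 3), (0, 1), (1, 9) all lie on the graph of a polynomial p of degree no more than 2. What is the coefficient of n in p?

Write p(n) = an^2 + bn + c. Substituting each data point gives a linear system:
  4a - 2b + c = 3
  c = 1
  a + b + c = 9
Solving the system yields a = 3, b = 5, c = 1.
So p(n) = 3n² + 5n + 1.
The coefficient of n is 5.

5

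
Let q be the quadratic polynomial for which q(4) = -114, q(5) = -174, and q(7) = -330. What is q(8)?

Write q(t) = at^2 + bt + c. Substituting each data point gives a linear system:
  16a + 4b + c = -114
  25a + 5b + c = -174
  49a + 7b + c = -330
Solving the system yields a = -6, b = -6, c = 6.
So q(t) = -6t^2 - 6t + 6.
Then q(8) = -426.

-426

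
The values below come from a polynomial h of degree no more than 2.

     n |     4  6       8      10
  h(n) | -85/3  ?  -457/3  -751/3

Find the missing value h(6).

On equispaced nodes a degree-2 polynomial has vanishing third forward difference, so
  - h(4) + 3·h(6) - 3·h(8) + h(10) = 0.
Substituting the known values and solving for h(6):
  3·h(6) = -235
  h(6) = -235/3.

-235/3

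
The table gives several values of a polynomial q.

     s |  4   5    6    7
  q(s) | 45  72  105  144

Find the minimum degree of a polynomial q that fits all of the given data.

2

Forward differences of the values at s = 4, 5, 6, 7:
  q  : 45  72  105  144
  Δ  : 27  33  39
  Δ^2: 6  6
  Δ^3: 0
The second differences are constant (6) and nonzero, while all higher differences vanish, so the minimal degree is 2.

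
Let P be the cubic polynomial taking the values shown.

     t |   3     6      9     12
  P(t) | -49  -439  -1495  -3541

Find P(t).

Using the Lagrange interpolation formula with nodes 3, 6, 9, 12:
  L_0(t) = (t - 6)(t - 9)(t - 12) / -162
  L_1(t) = (t - 3)(t - 9)(t - 12) / 54
  L_2(t) = (t - 3)(t - 6)(t - 12) / -54
  L_3(t) = (t - 3)(t - 6)(t - 9) / 162
Then P(t) = -49·L_0(t) - 439·L_1(t) - 1495·L_2(t) - 3541·L_3(t).
Expanding and collecting terms gives P(t) = -2t^3 - t^2 + 5t - 1.
Check: P(6) = -439. ✓

P(t) = -2t^3 - t^2 + 5t - 1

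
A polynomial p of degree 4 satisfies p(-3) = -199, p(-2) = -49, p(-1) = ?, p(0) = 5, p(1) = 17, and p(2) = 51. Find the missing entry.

-3

On equispaced nodes a degree-4 polynomial has vanishing fifth forward difference, so
  - p(-3) + 5·p(-2) - 10·p(-1) + 10·p(0) - 5·p(1) + p(2) = 0.
Substituting the known values and solving for p(-1):
  -10·p(-1) = 30
  p(-1) = -3.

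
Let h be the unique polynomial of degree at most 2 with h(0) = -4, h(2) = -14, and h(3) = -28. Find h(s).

Using the Lagrange interpolation formula with nodes 0, 2, 3:
  L_0(s) = (s - 2)(s - 3) / 6
  L_1(s) = s(s - 3) / -2
  L_2(s) = s(s - 2) / 3
Then h(s) = -4·L_0(s) - 14·L_1(s) - 28·L_2(s).
Expanding and collecting terms gives h(s) = -3s² + s - 4.
Check: h(2) = -14. ✓

h(s) = -3s^2 + s - 4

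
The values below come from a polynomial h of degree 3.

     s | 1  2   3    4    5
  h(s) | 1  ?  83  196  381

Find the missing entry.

24

On equispaced nodes a degree-3 polynomial has vanishing fourth forward difference, so
  h(1) - 4·h(2) + 6·h(3) - 4·h(4) + h(5) = 0.
Substituting the known values and solving for h(2):
  -4·h(2) = -96
  h(2) = 24.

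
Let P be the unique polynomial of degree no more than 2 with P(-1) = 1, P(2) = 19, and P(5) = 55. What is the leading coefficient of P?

Write P(s) = as^2 + bs + c. Substituting each data point gives a linear system:
  a - b + c = 1
  4a + 2b + c = 19
  25a + 5b + c = 55
Solving the system yields a = 1, b = 5, c = 5.
So P(s) = s^2 + 5s + 5.
The leading coefficient is 1.

1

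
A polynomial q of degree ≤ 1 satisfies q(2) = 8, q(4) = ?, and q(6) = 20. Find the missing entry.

14

The 2 known points determine the degree-1 polynomial uniquely.
Write q(u) = au + b. Substituting each data point gives a linear system:
  2a + b = 8
  6a + b = 20
Solving the system yields a = 3, b = 2.
So q(u) = 3u + 2.
Then q(4) = 14.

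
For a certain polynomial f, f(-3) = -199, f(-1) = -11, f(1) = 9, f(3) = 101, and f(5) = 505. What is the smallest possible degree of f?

3

Forward differences of the values at n = -3, -1, 1, 3, 5:
  f  : -199  -11  9  101  505
  Δ  : 188  20  92  404
  Δ^2: -168  72  312
  Δ^3: 240  240
  Δ^4: 0
The third differences are constant (240) and nonzero, while all higher differences vanish, so the minimal degree is 3.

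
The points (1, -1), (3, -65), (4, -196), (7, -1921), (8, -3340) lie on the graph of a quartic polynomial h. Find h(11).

Using the Lagrange interpolation formula with nodes 1, 3, 4, 7, 8:
  L_0(s) = (s - 3)(s - 4)(s - 7)(s - 8) / 252
  L_1(s) = (s - 1)(s - 4)(s - 7)(s - 8) / -40
  L_2(s) = (s - 1)(s - 3)(s - 7)(s - 8) / 36
  L_3(s) = (s - 1)(s - 3)(s - 4)(s - 8) / -72
  L_4(s) = (s - 1)(s - 3)(s - 4)(s - 7) / 140
Then h(s) = -1·L_0(s) - 65·L_1(s) - 196·L_2(s) - 1921·L_3(s) - 3340·L_4(s).
Expanding and collecting terms gives h(s) = -s^4 + 2s^3 - 4s^2 - 2s + 4.
Evaluating at s = 11: h(11) = -12481.

-12481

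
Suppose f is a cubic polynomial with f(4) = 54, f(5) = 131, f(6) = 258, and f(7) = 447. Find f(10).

Write f(t) = at^3 + bt^2 + ct + d. Substituting each data point gives a linear system:
  64a + 16b + 4c + d = 54
  125a + 25b + 5c + d = 131
  216a + 36b + 6c + d = 258
  343a + 49b + 7c + d = 447
Solving the system yields a = 2, b = -5, c = 0, d = 6.
So f(t) = 2t³ - 5t² + 6.
Then f(10) = 1506.

1506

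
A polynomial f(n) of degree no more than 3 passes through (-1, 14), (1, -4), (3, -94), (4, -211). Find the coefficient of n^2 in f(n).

Write f(n) = an^3 + bn^2 + cn + d. Substituting each data point gives a linear system:
  -a + b - c + d = 14
  a + b + c + d = -4
  27a + 9b + 3c + d = -94
  64a + 16b + 4c + d = -211
Solving the system yields a = -3, b = 0, c = -6, d = 5.
So f(n) = -3n^3 - 6n + 5.
The coefficient of n^2 is 0.

0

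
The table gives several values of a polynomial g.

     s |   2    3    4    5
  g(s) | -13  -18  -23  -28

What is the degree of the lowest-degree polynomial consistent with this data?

1

Forward differences of the values at s = 2, 3, 4, 5:
  g  : -13  -18  -23  -28
  Δ  : -5  -5  -5
  Δ^2: 0  0
  Δ^3: 0
The first differences are constant (-5) and nonzero, while all higher differences vanish, so the minimal degree is 1.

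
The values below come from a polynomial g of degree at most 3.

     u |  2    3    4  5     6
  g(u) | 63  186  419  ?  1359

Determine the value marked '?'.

798

On equispaced nodes a degree-3 polynomial has vanishing fourth forward difference, so
  g(2) - 4·g(3) + 6·g(4) - 4·g(5) + g(6) = 0.
Substituting the known values and solving for g(5):
  -4·g(5) = -3192
  g(5) = 798.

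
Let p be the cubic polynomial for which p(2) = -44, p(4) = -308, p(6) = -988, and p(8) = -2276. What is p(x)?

Write p(x) = ax^3 + bx^2 + cx + d. Substituting each data point gives a linear system:
  8a + 4b + 2c + d = -44
  64a + 16b + 4c + d = -308
  216a + 36b + 6c + d = -988
  512a + 64b + 8c + d = -2276
Solving the system yields a = -4, b = -4, c = 4, d = -4.
So p(x) = -4x^3 - 4x^2 + 4x - 4.
Check: p(6) = -988. ✓

p(x) = -4x^3 - 4x^2 + 4x - 4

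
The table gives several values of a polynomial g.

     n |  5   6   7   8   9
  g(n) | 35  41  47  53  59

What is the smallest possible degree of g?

Divided differences on the nodes 5, 6, 7, 8, 9:
  order 0: 35  41  47  53  59
  order 1: 6  6  6  6
  order 2: 0  0  0
  order 3: 0  0
  order 4: 0
The order-1 divided differences are all 6 (nonzero) and every higher order vanishes, so the data lies on a polynomial of degree exactly 1.

1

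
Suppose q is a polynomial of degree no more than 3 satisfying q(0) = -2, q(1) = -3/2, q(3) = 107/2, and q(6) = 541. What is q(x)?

Using the Lagrange interpolation formula with nodes 0, 1, 3, 6:
  L_0(x) = (x - 1)(x - 3)(x - 6) / -18
  L_1(x) = x(x - 3)(x - 6) / 10
  L_2(x) = x(x - 1)(x - 6) / -18
  L_3(x) = x(x - 1)(x - 3) / 90
Then q(x) = -2·L_0(x) - 3/2·L_1(x) + 107/2·L_2(x) + 541·L_3(x).
Expanding and collecting terms gives q(x) = 3x^3 - 3x^2 + (1/2)x - 2.
Check: q(6) = 541. ✓

q(x) = 3x^3 - 3x^2 + (1/2)x - 2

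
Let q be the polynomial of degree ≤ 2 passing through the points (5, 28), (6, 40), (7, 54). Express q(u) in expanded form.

Using the Lagrange interpolation formula with nodes 5, 6, 7:
  L_0(u) = (u - 6)(u - 7) / 2
  L_1(u) = (u - 5)(u - 7) / -1
  L_2(u) = (u - 5)(u - 6) / 2
Then q(u) = 28·L_0(u) + 40·L_1(u) + 54·L_2(u).
Expanding and collecting terms gives q(u) = u^2 + u - 2.
Check: q(6) = 40. ✓

q(u) = u^2 + u - 2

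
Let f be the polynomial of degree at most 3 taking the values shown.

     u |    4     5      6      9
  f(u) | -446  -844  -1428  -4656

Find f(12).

Using the Lagrange interpolation formula with nodes 4, 5, 6, 9:
  L_0(u) = (u - 5)(u - 6)(u - 9) / -10
  L_1(u) = (u - 4)(u - 6)(u - 9) / 4
  L_2(u) = (u - 4)(u - 5)(u - 9) / -6
  L_3(u) = (u - 4)(u - 5)(u - 6) / 60
Then f(u) = -446·L_0(u) - 844·L_1(u) - 1428·L_2(u) - 4656·L_3(u).
Expanding and collecting terms gives f(u) = -6u³ - 3u² - 5u + 6.
Evaluating at u = 12: f(12) = -10854.

-10854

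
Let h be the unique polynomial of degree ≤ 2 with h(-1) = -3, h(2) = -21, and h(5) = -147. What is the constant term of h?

3

Write h(n) = an^2 + bn + c. Substituting each data point gives a linear system:
  a - b + c = -3
  4a + 2b + c = -21
  25a + 5b + c = -147
Solving the system yields a = -6, b = 0, c = 3.
So h(n) = -6n² + 3.
The constant term is 3.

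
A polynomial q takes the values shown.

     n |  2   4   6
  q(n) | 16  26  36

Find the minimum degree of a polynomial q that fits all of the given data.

1

Forward differences of the values at n = 2, 4, 6:
  q  : 16  26  36
  Δ  : 10  10
  Δ^2: 0
The first differences are constant (10) and nonzero, while all higher differences vanish, so the minimal degree is 1.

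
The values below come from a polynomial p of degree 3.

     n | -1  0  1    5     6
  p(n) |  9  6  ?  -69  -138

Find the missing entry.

The 4 known points determine the degree-3 polynomial uniquely.
Write p(n) = an^3 + bn^2 + cn + d. Substituting each data point gives a linear system:
  -a + b - c + d = 9
  d = 6
  125a + 25b + 5c + d = -69
  216a + 36b + 6c + d = -138
Solving the system yields a = -1, b = 2, c = 0, d = 6.
So p(n) = -n³ + 2n² + 6.
Then p(1) = 7.

7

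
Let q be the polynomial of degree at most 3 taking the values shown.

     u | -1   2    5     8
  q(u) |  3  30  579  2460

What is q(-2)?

Write q(u) = au^3 + bu^2 + cu + d. Substituting each data point gives a linear system:
  -a + b - c + d = 3
  8a + 4b + 2c + d = 30
  125a + 25b + 5c + d = 579
  512a + 64b + 8c + d = 2460
Solving the system yields a = 5, b = -1, c = -5, d = 4.
So q(u) = 5u^3 - u^2 - 5u + 4.
Then q(-2) = -30.

-30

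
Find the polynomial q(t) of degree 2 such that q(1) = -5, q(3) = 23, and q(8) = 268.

Write q(t) = at^2 + bt + c. Substituting each data point gives a linear system:
  a + b + c = -5
  9a + 3b + c = 23
  64a + 8b + c = 268
Solving the system yields a = 5, b = -6, c = -4.
So q(t) = 5t² - 6t - 4.
Check: q(3) = 23. ✓

q(t) = 5t^2 - 6t - 4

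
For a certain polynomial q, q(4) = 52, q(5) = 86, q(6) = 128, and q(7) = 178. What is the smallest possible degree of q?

2

Forward differences of the values at n = 4, 5, 6, 7:
  q  : 52  86  128  178
  Δ  : 34  42  50
  Δ^2: 8  8
  Δ^3: 0
The second differences are constant (8) and nonzero, while all higher differences vanish, so the minimal degree is 2.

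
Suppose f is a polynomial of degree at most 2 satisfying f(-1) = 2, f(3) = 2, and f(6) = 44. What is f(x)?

f(x) = 2x^2 - 4x - 4

Using the Lagrange interpolation formula with nodes -1, 3, 6:
  L_0(x) = (x - 3)(x - 6) / 28
  L_1(x) = (x + 1)(x - 6) / -12
  L_2(x) = (x + 1)(x - 3) / 21
Then f(x) = 2·L_0(x) + 2·L_1(x) + 44·L_2(x).
Expanding and collecting terms gives f(x) = 2x^2 - 4x - 4.
Check: f(3) = 2. ✓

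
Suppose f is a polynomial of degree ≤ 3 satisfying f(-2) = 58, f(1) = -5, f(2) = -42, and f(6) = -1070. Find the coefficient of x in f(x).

Write f(x) = ax^3 + bx^2 + cx + d. Substituting each data point gives a linear system:
  -8a + 4b - 2c + d = 58
  a + b + c + d = -5
  8a + 4b + 2c + d = -42
  216a + 36b + 6c + d = -1070
Solving the system yields a = -5, b = 1, c = -5, d = 4.
So f(x) = -5x³ + x² - 5x + 4.
The coefficient of x is -5.

-5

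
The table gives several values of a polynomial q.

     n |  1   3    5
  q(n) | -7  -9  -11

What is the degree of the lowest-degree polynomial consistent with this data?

1

Forward differences of the values at n = 1, 3, 5:
  q  : -7  -9  -11
  Δ  : -2  -2
  Δ^2: 0
The first differences are constant (-2) and nonzero, while all higher differences vanish, so the minimal degree is 1.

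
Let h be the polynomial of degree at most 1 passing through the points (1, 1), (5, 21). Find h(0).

-4

Write h(x) = ax + b. Substituting each data point gives a linear system:
  a + b = 1
  5a + b = 21
Solving the system yields a = 5, b = -4.
So h(x) = 5x - 4.
Then h(0) = -4.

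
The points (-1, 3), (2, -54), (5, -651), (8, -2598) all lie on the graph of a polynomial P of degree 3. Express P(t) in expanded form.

P(t) = -5t^3 - 4t - 6

Using the Lagrange interpolation formula with nodes -1, 2, 5, 8:
  L_0(t) = (t - 2)(t - 5)(t - 8) / -162
  L_1(t) = (t + 1)(t - 5)(t - 8) / 54
  L_2(t) = (t + 1)(t - 2)(t - 8) / -54
  L_3(t) = (t + 1)(t - 2)(t - 5) / 162
Then P(t) = 3·L_0(t) - 54·L_1(t) - 651·L_2(t) - 2598·L_3(t).
Expanding and collecting terms gives P(t) = -5t³ - 4t - 6.
Check: P(-1) = 3. ✓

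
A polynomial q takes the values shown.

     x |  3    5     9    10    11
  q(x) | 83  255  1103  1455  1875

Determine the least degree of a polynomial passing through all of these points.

3

Divided differences on the nodes 3, 5, 9, 10, 11:
  order 0: 83  255  1103  1455  1875
  order 1: 86  212  352  420
  order 2: 21  28  34
  order 3: 1  1
  order 4: 0
The order-3 divided differences are all 1 (nonzero) and every higher order vanishes, so the data lies on a polynomial of degree exactly 3.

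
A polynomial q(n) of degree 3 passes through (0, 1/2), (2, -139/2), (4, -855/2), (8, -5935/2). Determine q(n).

q(n) = -5n^3 - 6n^2 - 3n + 1/2

Using the Lagrange interpolation formula with nodes 0, 2, 4, 8:
  L_0(n) = (n - 2)(n - 4)(n - 8) / -64
  L_1(n) = n(n - 4)(n - 8) / 24
  L_2(n) = n(n - 2)(n - 8) / -32
  L_3(n) = n(n - 2)(n - 4) / 192
Then q(n) = 1/2·L_0(n) - 139/2·L_1(n) - 855/2·L_2(n) - 5935/2·L_3(n).
Expanding and collecting terms gives q(n) = -5n^3 - 6n^2 - 3n + 1/2.
Check: q(2) = -139/2. ✓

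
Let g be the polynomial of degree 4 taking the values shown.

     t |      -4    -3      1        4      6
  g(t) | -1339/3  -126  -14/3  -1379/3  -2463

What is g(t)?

Using the Lagrange interpolation formula with nodes -4, -3, 1, 4, 6:
  L_0(t) = (t + 3)(t - 1)(t - 4)(t - 6) / 400
  L_1(t) = (t + 4)(t - 1)(t - 4)(t - 6) / -252
  L_2(t) = (t + 4)(t + 3)(t - 4)(t - 6) / 300
  L_3(t) = (t + 4)(t + 3)(t - 1)(t - 6) / -336
  L_4(t) = (t + 4)(t + 3)(t - 1)(t - 4) / 900
Then g(t) = -1339/3·L_0(t) - 126·L_1(t) - 14/3·L_2(t) - 1379/3·L_3(t) - 2463·L_4(t).
Expanding and collecting terms gives g(t) = -2t^4 + 4t^2 - (5/3)t - 5.
Check: g(-4) = -1339/3. ✓

g(t) = -2t^4 + 4t^2 - (5/3)t - 5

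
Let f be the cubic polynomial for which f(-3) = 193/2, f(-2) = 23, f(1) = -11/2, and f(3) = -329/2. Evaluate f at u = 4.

Using the Lagrange interpolation formula with nodes -3, -2, 1, 3:
  L_0(u) = (u + 2)(u - 1)(u - 3) / -24
  L_1(u) = (u + 3)(u - 1)(u - 3) / 15
  L_2(u) = (u + 3)(u + 2)(u - 3) / -24
  L_3(u) = (u + 3)(u + 2)(u - 1) / 60
Then f(u) = 193/2·L_0(u) + 23·L_1(u) - 11/2·L_2(u) - 329/2·L_3(u).
Expanding and collecting terms gives f(u) = -5u^3 - 4u^2 + (3/2)u + 2.
Evaluating at u = 4: f(4) = -376.

-376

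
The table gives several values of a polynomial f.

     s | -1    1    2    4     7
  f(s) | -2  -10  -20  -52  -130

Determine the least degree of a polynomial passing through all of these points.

Divided differences on the nodes -1, 1, 2, 4, 7:
  order 0: -2  -10  -20  -52  -130
  order 1: -4  -10  -16  -26
  order 2: -2  -2  -2
  order 3: 0  0
  order 4: 0
The order-2 divided differences are all -2 (nonzero) and every higher order vanishes, so the data lies on a polynomial of degree exactly 2.

2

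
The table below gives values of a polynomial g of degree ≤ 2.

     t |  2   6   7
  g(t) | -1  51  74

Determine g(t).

Using the Lagrange interpolation formula with nodes 2, 6, 7:
  L_0(t) = (t - 6)(t - 7) / 20
  L_1(t) = (t - 2)(t - 7) / -4
  L_2(t) = (t - 2)(t - 6) / 5
Then g(t) = -1·L_0(t) + 51·L_1(t) + 74·L_2(t).
Expanding and collecting terms gives g(t) = 2t² - 3t - 3.
Check: g(7) = 74. ✓

g(t) = 2t^2 - 3t - 3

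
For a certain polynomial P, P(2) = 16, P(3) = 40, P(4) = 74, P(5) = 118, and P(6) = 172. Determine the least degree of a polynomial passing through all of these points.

2

Forward differences of the values at s = 2, 3, 4, 5, 6:
  P  : 16  40  74  118  172
  Δ  : 24  34  44  54
  Δ^2: 10  10  10
  Δ^3: 0  0
  Δ^4: 0
The second differences are constant (10) and nonzero, while all higher differences vanish, so the minimal degree is 2.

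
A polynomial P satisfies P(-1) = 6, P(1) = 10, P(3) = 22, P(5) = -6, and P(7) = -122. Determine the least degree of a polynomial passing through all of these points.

Forward differences of the values at s = -1, 1, 3, 5, 7:
  P  : 6  10  22  -6  -122
  Δ  : 4  12  -28  -116
  Δ^2: 8  -40  -88
  Δ^3: -48  -48
  Δ^4: 0
The third differences are constant (-48) and nonzero, while all higher differences vanish, so the minimal degree is 3.

3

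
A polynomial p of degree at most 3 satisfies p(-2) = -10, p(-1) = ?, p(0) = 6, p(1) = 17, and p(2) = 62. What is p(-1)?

5

On equispaced nodes a degree-3 polynomial has vanishing fourth forward difference, so
  p(-2) - 4·p(-1) + 6·p(0) - 4·p(1) + p(2) = 0.
Substituting the known values and solving for p(-1):
  -4·p(-1) = -20
  p(-1) = 5.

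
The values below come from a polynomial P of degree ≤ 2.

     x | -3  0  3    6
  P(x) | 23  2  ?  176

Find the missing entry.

53

On equispaced nodes a degree-2 polynomial has vanishing third forward difference, so
  - P(-3) + 3·P(0) - 3·P(3) + P(6) = 0.
Substituting the known values and solving for P(3):
  -3·P(3) = -159
  P(3) = 53.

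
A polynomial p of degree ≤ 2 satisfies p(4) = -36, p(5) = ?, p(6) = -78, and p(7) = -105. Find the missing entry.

On equispaced nodes a degree-2 polynomial has vanishing third forward difference, so
  - p(4) + 3·p(5) - 3·p(6) + p(7) = 0.
Substituting the known values and solving for p(5):
  3·p(5) = -165
  p(5) = -55.

-55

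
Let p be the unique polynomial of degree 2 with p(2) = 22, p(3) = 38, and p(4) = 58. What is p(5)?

Using the Lagrange interpolation formula with nodes 2, 3, 4:
  L_0(t) = (t - 3)(t - 4) / 2
  L_1(t) = (t - 2)(t - 4) / -1
  L_2(t) = (t - 2)(t - 3) / 2
Then p(t) = 22·L_0(t) + 38·L_1(t) + 58·L_2(t).
Expanding and collecting terms gives p(t) = 2t² + 6t + 2.
Evaluating at t = 5: p(5) = 82.

82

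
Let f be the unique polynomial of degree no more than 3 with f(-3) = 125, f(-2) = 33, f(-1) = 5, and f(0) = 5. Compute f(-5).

645

Forward differences of the values at x = -3, -2, -1, 0:
  f  : 125  33  5  5
  Δ  : -92  -28  0
  Δ^2: 64  28
  Δ^3: -36
The third differences are constant, confirming degree 3.
Interpolating (Newton forward form) and evaluating at x = -5 gives f(-5) = 645.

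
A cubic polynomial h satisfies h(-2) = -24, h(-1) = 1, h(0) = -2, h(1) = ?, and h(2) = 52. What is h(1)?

On equispaced nodes a degree-3 polynomial has vanishing fourth forward difference, so
  h(-2) - 4·h(-1) + 6·h(0) - 4·h(1) + h(2) = 0.
Substituting the known values and solving for h(1):
  -4·h(1) = -12
  h(1) = 3.

3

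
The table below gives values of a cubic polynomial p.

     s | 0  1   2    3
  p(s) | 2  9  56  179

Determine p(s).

Using the Lagrange interpolation formula with nodes 0, 1, 2, 3:
  L_0(s) = (s - 1)(s - 2)(s - 3) / -6
  L_1(s) = s(s - 2)(s - 3) / 2
  L_2(s) = s(s - 1)(s - 3) / -2
  L_3(s) = s(s - 1)(s - 2) / 6
Then p(s) = 2·L_0(s) + 9·L_1(s) + 56·L_2(s) + 179·L_3(s).
Expanding and collecting terms gives p(s) = 6s^3 + 2s^2 - s + 2.
Check: p(3) = 179. ✓

p(s) = 6s^3 + 2s^2 - s + 2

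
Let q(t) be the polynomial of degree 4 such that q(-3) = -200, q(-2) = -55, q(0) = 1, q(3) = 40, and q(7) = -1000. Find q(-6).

-2183

Write q(t) = at^4 + bt^3 + ct^2 + dt + e. Substituting each data point gives a linear system:
  81a - 27b + 9c - 3d + e = -200
  16a - 8b + 4c - 2d + e = -55
  e = 1
  81a + 27b + 9c + 3d + e = 40
  2401a + 343b + 49c + 7d + e = -1000
Solving the system yields a = -1, b = 4, c = 0, d = 4, e = 1.
So q(t) = -t^4 + 4t^3 + 4t + 1.
Then q(-6) = -2183.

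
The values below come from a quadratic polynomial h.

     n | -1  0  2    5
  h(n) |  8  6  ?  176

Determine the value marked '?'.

The 3 known points determine the degree-2 polynomial uniquely.
Write h(n) = an^2 + bn + c. Substituting each data point gives a linear system:
  a - b + c = 8
  c = 6
  25a + 5b + c = 176
Solving the system yields a = 6, b = 4, c = 6.
So h(n) = 6n^2 + 4n + 6.
Then h(2) = 38.

38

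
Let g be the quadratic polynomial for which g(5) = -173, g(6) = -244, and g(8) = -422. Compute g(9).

-529

Using the Lagrange interpolation formula with nodes 5, 6, 8:
  L_0(t) = (t - 6)(t - 8) / 3
  L_1(t) = (t - 5)(t - 8) / -2
  L_2(t) = (t - 5)(t - 6) / 6
Then g(t) = -173·L_0(t) - 244·L_1(t) - 422·L_2(t).
Expanding and collecting terms gives g(t) = -6t² - 5t + 2.
Evaluating at t = 9: g(9) = -529.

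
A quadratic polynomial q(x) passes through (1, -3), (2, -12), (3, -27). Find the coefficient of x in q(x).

0

Write q(x) = ax^2 + bx + c. Substituting each data point gives a linear system:
  a + b + c = -3
  4a + 2b + c = -12
  9a + 3b + c = -27
Solving the system yields a = -3, b = 0, c = 0.
So q(x) = -3x².
The coefficient of x is 0.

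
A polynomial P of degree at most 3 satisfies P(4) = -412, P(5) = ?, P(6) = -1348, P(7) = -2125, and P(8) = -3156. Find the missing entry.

-789

On equispaced nodes a degree-3 polynomial has vanishing fourth forward difference, so
  P(4) - 4·P(5) + 6·P(6) - 4·P(7) + P(8) = 0.
Substituting the known values and solving for P(5):
  -4·P(5) = 3156
  P(5) = -789.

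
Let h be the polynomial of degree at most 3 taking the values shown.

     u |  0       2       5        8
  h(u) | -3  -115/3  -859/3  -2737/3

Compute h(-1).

-19/3

Write h(u) = au^3 + bu^2 + cu + d. Substituting each data point gives a linear system:
  d = -3
  8a + 4b + 2c + d = -115/3
  125a + 25b + 5c + d = -859/3
  512a + 64b + 8c + d = -2737/3
Solving the system yields a = -1, b = -6, c = -5/3, d = -3.
So h(u) = -u³ - 6u² - (5/3)u - 3.
Then h(-1) = -19/3.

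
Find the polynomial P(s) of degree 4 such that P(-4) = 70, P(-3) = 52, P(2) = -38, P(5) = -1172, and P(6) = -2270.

P(s) = -s^4 - 5s^3 + 2s^2 + 6s - 2

Using the Lagrange interpolation formula with nodes -4, -3, 2, 5, 6:
  L_0(s) = (s + 3)(s - 2)(s - 5)(s - 6) / 540
  L_1(s) = (s + 4)(s - 2)(s - 5)(s - 6) / -360
  L_2(s) = (s + 4)(s + 3)(s - 5)(s - 6) / 360
  L_3(s) = (s + 4)(s + 3)(s - 2)(s - 6) / -216
  L_4(s) = (s + 4)(s + 3)(s - 2)(s - 5) / 360
Then P(s) = 70·L_0(s) + 52·L_1(s) - 38·L_2(s) - 1172·L_3(s) - 2270·L_4(s).
Expanding and collecting terms gives P(s) = -s^4 - 5s^3 + 2s^2 + 6s - 2.
Check: P(6) = -2270. ✓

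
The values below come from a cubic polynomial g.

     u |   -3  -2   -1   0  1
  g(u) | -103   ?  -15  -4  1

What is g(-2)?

The 4 known points determine the degree-3 polynomial uniquely.
Write g(u) = au^3 + bu^2 + cu + d. Substituting each data point gives a linear system:
  -27a + 9b - 3c + d = -103
  -a + b - c + d = -15
  d = -4
  a + b + c + d = 1
Solving the system yields a = 2, b = -3, c = 6, d = -4.
So g(u) = 2u^3 - 3u^2 + 6u - 4.
Then g(-2) = -44.

-44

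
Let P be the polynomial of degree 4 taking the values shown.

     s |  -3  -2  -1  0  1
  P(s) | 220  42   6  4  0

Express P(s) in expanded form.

Using the Lagrange interpolation formula with nodes -3, -2, -1, 0, 1:
  L_0(s) = (s + 2)(s + 1)s(s - 1) / 24
  L_1(s) = (s + 3)(s + 1)s(s - 1) / -6
  L_2(s) = (s + 3)(s + 2)s(s - 1) / 4
  L_3(s) = (s + 3)(s + 2)(s + 1)(s - 1) / -6
  L_4(s) = (s + 3)(s + 2)(s + 1)s / 24
Then P(s) = 220·L_0(s) + 42·L_1(s) + 6·L_2(s) + 4·L_3(s) + 0·L_4(s).
Expanding and collecting terms gives P(s) = 3s⁴ - 4s² - 3s + 4.
Check: P(0) = 4. ✓

P(s) = 3s^4 - 4s^2 - 3s + 4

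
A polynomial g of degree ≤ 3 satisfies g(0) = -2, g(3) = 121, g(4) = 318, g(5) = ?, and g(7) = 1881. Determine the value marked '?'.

653

The 4 known points determine the degree-3 polynomial uniquely.
Write g(n) = an^3 + bn^2 + cn + d. Substituting each data point gives a linear system:
  d = -2
  27a + 9b + 3c + d = 121
  64a + 16b + 4c + d = 318
  343a + 49b + 7c + d = 1881
Solving the system yields a = 6, b = -3, c = -4, d = -2.
So g(n) = 6n³ - 3n² - 4n - 2.
Then g(5) = 653.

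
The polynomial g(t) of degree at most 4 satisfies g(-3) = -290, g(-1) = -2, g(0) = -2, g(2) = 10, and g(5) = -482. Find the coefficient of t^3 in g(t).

Write g(t) = at^4 + bt^3 + ct^2 + dt + e. Substituting each data point gives a linear system:
  81a - 27b + 9c - 3d + e = -290
  a - b + c - d + e = -2
  e = -2
  16a + 8b + 4c + 2d + e = 10
  625a + 125b + 25c + 5d + e = -482
Solving the system yields a = -2, b = 6, c = 2, d = -6, e = -2.
So g(t) = -2t^4 + 6t^3 + 2t^2 - 6t - 2.
The coefficient of t^3 is 6.

6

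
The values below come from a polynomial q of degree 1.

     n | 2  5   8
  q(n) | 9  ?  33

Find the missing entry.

21

On equispaced nodes a degree-1 polynomial has vanishing second forward difference, so
  q(2) - 2·q(5) + q(8) = 0.
Substituting the known values and solving for q(5):
  -2·q(5) = -42
  q(5) = 21.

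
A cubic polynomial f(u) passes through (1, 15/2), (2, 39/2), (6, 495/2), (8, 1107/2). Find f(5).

303/2

Using the Lagrange interpolation formula with nodes 1, 2, 6, 8:
  L_0(u) = (u - 2)(u - 6)(u - 8) / -35
  L_1(u) = (u - 1)(u - 6)(u - 8) / 24
  L_2(u) = (u - 1)(u - 2)(u - 8) / -40
  L_3(u) = (u - 1)(u - 2)(u - 6) / 84
Then f(u) = 15/2·L_0(u) + 39/2·L_1(u) + 495/2·L_2(u) + 1107/2·L_3(u).
Expanding and collecting terms gives f(u) = u³ + 5u + 3/2.
Evaluating at u = 5: f(5) = 303/2.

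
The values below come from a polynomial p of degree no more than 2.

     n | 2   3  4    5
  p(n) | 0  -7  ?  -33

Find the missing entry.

-18

The 3 known points determine the degree-2 polynomial uniquely.
Write p(n) = an^2 + bn + c. Substituting each data point gives a linear system:
  4a + 2b + c = 0
  9a + 3b + c = -7
  25a + 5b + c = -33
Solving the system yields a = -2, b = 3, c = 2.
So p(n) = -2n^2 + 3n + 2.
Then p(4) = -18.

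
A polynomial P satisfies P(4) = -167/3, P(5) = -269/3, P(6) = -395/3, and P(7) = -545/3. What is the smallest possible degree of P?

Forward differences of the values at n = 4, 5, 6, 7:
  P  : -167/3  -269/3  -395/3  -545/3
  Δ  : -34  -42  -50
  Δ^2: -8  -8
  Δ^3: 0
The second differences are constant (-8) and nonzero, while all higher differences vanish, so the minimal degree is 2.

2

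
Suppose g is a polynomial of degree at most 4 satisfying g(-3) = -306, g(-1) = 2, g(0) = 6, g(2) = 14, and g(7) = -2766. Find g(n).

g(n) = -2n^4 + 6n^3 - 4n + 6

Using the Lagrange interpolation formula with nodes -3, -1, 0, 2, 7:
  L_0(n) = (n + 1)n(n - 2)(n - 7) / 300
  L_1(n) = (n + 3)n(n - 2)(n - 7) / -48
  L_2(n) = (n + 3)(n + 1)(n - 2)(n - 7) / 42
  L_3(n) = (n + 3)(n + 1)n(n - 7) / -150
  L_4(n) = (n + 3)(n + 1)n(n - 2) / 2800
Then g(n) = -306·L_0(n) + 2·L_1(n) + 6·L_2(n) + 14·L_3(n) - 2766·L_4(n).
Expanding and collecting terms gives g(n) = -2n⁴ + 6n³ - 4n + 6.
Check: g(-3) = -306. ✓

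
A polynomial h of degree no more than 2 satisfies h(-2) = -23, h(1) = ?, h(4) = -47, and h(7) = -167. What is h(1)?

The 3 known points determine the degree-2 polynomial uniquely.
Write h(t) = at^2 + bt + c. Substituting each data point gives a linear system:
  4a - 2b + c = -23
  16a + 4b + c = -47
  49a + 7b + c = -167
Solving the system yields a = -4, b = 4, c = 1.
So h(t) = -4t² + 4t + 1.
Then h(1) = 1.

1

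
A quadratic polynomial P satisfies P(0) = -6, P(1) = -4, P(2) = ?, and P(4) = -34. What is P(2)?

-8

The 3 known points determine the degree-2 polynomial uniquely.
Write P(u) = au^2 + bu + c. Substituting each data point gives a linear system:
  c = -6
  a + b + c = -4
  16a + 4b + c = -34
Solving the system yields a = -3, b = 5, c = -6.
So P(u) = -3u^2 + 5u - 6.
Then P(2) = -8.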